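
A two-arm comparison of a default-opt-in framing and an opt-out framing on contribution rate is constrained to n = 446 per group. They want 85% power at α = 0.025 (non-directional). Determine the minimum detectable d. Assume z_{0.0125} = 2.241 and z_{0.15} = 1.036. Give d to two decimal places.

For two independent groups of n = 446 each: d_min = (z_{α/2} + z_β)·√(2/n).
z-sum = 2.241 + 1.036 = 3.277.
d_min = 3.277 × √(2/446) = 3.277 × 0.0670 = 0.219.

d_min ≈ 0.22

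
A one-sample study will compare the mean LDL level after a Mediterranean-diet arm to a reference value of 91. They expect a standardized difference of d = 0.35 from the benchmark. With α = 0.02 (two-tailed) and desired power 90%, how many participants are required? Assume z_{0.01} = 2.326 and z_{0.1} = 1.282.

n = 107

For a one-sample test: n = ((z_{α/2} + z_β) / d)².
z_{α/2} + z_β = 2.326 + 1.282 = 3.608.
n = (3.608 / 0.35)² = 10.309² = 106.27.
Round up.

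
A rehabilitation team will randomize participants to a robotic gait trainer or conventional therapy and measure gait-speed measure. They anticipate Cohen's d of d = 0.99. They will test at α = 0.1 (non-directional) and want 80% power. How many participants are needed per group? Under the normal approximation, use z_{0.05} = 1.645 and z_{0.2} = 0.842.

n = 13 per group

For two independent groups with equal n: n = 2·((z_{α/2} + z_β) / d)².
z_{α/2} + z_β = 1.645 + 0.842 = 2.487.
n = 2 × (2.487 / 0.99)² = 2 × 2.512² = 2 × 6.31 = 12.6.
Round up to the next whole participant.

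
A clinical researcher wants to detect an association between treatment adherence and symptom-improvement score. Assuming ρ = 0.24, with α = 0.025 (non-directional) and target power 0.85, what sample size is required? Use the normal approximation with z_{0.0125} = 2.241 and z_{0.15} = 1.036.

Fisher's z: C = ½·ln((1+r)/(1−r)) = ½·ln(1.6316) = 0.2448.
n = ((z_{α/2} + z_β)/C)² + 3.
(2.241 + 1.036) / 0.2448 = 3.277 / 0.2448 = 13.386.
n = 13.386² + 3 = 179.20 + 3 = 182.2.
Round up.

n = 183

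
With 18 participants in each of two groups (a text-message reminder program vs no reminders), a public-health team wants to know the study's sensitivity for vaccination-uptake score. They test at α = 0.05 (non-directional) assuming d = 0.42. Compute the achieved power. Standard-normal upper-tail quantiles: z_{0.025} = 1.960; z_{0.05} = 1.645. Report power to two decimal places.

For two equal groups, power = Φ(d·√(n/2) − z_{α/2}).
d·√(n/2) = 0.42 × √(18/2) = 0.42 × 3.000 = 1.260.
z_β = 1.260 − 1.960 = -0.700.
Power = Φ(-0.700) = 0.242.

power ≈ 0.24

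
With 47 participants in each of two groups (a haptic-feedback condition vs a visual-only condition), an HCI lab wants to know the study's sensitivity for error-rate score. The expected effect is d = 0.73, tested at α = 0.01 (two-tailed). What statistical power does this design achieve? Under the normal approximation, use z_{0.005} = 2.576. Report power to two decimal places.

power ≈ 0.83

For two equal groups, power = Φ(d·√(n/2) − z_{α/2}).
d·√(n/2) = 0.73 × √(47/2) = 0.73 × 4.848 = 3.539.
z_β = 3.539 − 2.576 = 0.963.
Power = Φ(0.963) = 0.832.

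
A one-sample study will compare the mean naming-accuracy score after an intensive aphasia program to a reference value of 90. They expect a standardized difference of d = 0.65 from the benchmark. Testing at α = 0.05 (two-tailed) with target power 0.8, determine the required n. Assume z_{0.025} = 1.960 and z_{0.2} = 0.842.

n = 19

For a one-sample test: n = ((z_{α/2} + z_β) / d)².
z_{α/2} + z_β = 1.960 + 0.842 = 2.802.
n = (2.802 / 0.65)² = 4.311² = 18.58.
Round up.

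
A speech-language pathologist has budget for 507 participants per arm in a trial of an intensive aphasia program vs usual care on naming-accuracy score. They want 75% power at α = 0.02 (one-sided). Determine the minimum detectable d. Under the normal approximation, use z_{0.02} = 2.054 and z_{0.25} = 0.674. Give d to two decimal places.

d_min ≈ 0.17

For two independent groups of n = 507 each: d_min = (z_{α} + z_β)·√(2/n).
z-sum = 2.054 + 0.674 = 2.728.
d_min = 2.728 × √(2/507) = 2.728 × 0.0628 = 0.171.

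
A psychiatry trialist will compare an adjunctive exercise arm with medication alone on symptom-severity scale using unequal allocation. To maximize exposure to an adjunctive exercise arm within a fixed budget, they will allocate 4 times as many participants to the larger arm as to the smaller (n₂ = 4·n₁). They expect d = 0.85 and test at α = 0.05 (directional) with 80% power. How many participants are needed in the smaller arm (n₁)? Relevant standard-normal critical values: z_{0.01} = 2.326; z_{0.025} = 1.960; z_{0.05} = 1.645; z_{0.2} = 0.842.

With allocation ratio k = n₂/n₁ = 4, Var(x̄₁−x̄₂) = σ²(1/n₁ + 1/(k·n₁)) = σ²·(k+1)/(k·n₁).
So n₁ = (1 + 1/k)·((z_{α} + z_β)/d)² = 1.250 × (2.487/0.85)².
n₁ = 1.250 × 8.56 = 10.7.
Round up: n₁ = 11, giving n₂ = 4 × 11 = 44.

n₁ = 11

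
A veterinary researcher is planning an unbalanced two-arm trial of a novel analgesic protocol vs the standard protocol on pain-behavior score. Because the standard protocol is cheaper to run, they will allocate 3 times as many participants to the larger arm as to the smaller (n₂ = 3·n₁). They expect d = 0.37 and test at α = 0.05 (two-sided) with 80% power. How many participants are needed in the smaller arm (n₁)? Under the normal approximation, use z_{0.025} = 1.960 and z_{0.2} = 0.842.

With allocation ratio k = n₂/n₁ = 3, Var(x̄₁−x̄₂) = σ²(1/n₁ + 1/(k·n₁)) = σ²·(k+1)/(k·n₁).
So n₁ = (1 + 1/k)·((z_{α/2} + z_β)/d)² = 1.333 × (2.802/0.37)².
n₁ = 1.333 × 57.35 = 76.5.
Round up: n₁ = 77, giving n₂ = 3 × 77 = 231.

n₁ = 77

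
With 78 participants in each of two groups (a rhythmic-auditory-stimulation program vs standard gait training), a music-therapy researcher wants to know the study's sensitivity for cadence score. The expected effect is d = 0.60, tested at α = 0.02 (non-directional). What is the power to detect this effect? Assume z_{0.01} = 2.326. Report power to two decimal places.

For two equal groups, power = Φ(d·√(n/2) − z_{α/2}).
d·√(n/2) = 0.60 × √(78/2) = 0.60 × 6.245 = 3.747.
z_β = 3.747 − 2.326 = 1.421.
Power = Φ(1.421) = 0.922.

power ≈ 0.92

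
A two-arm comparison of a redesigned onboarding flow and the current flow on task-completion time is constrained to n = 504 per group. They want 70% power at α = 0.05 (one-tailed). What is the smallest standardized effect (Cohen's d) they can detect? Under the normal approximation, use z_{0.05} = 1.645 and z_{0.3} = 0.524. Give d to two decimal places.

d_min ≈ 0.14

For two independent groups of n = 504 each: d_min = (z_{α} + z_β)·√(2/n).
z-sum = 1.645 + 0.524 = 2.169.
d_min = 2.169 × √(2/504) = 2.169 × 0.0630 = 0.137.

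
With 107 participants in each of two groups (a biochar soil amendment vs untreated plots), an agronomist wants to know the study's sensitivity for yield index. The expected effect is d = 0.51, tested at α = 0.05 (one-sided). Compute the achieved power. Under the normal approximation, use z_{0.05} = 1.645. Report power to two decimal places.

For two equal groups, power = Φ(d·√(n/2) − z_{α}).
d·√(n/2) = 0.51 × √(107/2) = 0.51 × 7.314 = 3.730.
z_β = 3.730 − 1.645 = 2.085.
Power = Φ(2.085) = 0.981.

power ≈ 0.98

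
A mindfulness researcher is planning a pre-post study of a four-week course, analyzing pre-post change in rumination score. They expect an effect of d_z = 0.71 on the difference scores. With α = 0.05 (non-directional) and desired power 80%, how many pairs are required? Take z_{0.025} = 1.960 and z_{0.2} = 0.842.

n = 16 pairs

For a paired (one-sample on differences) test: n = ((z_{α/2} + z_β) / d)².
z_{α/2} + z_β = 1.960 + 0.842 = 2.802.
n = (2.802 / 0.71)² = 3.946² = 15.57.
Round up.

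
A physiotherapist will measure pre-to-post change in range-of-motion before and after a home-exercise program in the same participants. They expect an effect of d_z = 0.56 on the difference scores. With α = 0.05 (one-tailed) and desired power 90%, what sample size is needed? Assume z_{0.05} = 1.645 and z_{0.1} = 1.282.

For a paired (one-sample on differences) test: n = ((z_{α} + z_β) / d)².
z_{α} + z_β = 1.645 + 1.282 = 2.927.
n = (2.927 / 0.56)² = 5.227² = 27.32.
Round up.

n = 28 pairs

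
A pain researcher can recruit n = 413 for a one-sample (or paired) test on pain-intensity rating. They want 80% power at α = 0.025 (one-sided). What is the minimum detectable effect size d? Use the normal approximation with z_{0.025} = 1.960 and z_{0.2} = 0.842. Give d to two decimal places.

For a single sample (or paired design) of n = 413: d_min = (z_{α} + z_β)/√n.
z-sum = 1.960 + 0.842 = 2.802.
d_min = 2.802 / √413 = 2.802 / 20.322 = 0.138.

d_min ≈ 0.14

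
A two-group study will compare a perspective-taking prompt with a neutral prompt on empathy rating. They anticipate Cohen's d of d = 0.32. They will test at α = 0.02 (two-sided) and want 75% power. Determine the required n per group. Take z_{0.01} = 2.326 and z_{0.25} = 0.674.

For two independent groups with equal n: n = 2·((z_{α/2} + z_β) / d)².
z_{α/2} + z_β = 2.326 + 0.674 = 3.000.
n = 2 × (3.000 / 0.32)² = 2 × 9.375² = 2 × 87.89 = 175.8.
Round up to the next whole participant.

n = 176 per group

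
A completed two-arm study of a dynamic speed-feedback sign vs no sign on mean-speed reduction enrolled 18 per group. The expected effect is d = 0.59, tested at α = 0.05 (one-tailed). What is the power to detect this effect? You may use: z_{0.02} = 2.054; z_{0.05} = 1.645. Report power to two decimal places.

For two equal groups, power = Φ(d·√(n/2) − z_{α}).
d·√(n/2) = 0.59 × √(18/2) = 0.59 × 3.000 = 1.770.
z_β = 1.770 − 1.645 = 0.125.
Power = Φ(0.125) = 0.550.

power ≈ 0.55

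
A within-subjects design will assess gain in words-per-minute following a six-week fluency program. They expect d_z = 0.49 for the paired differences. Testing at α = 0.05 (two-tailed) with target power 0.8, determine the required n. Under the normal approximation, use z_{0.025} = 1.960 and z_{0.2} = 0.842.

For a paired (one-sample on differences) test: n = ((z_{α/2} + z_β) / d)².
z_{α/2} + z_β = 1.960 + 0.842 = 2.802.
n = (2.802 / 0.49)² = 5.718² = 32.70.
Round up.

n = 33 pairs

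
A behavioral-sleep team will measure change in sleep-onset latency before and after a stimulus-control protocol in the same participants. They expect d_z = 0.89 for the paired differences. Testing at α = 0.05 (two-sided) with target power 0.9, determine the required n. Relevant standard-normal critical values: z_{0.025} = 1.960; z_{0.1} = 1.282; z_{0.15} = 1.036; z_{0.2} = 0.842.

n = 14 pairs

For a paired (one-sample on differences) test: n = ((z_{α/2} + z_β) / d)².
z_{α/2} + z_β = 1.960 + 1.282 = 3.242.
n = (3.242 / 0.89)² = 3.643² = 13.27.
Round up.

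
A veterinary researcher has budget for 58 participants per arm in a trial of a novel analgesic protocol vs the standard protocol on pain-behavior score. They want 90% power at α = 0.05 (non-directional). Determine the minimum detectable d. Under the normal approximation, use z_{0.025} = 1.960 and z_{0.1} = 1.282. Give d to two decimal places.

For two independent groups of n = 58 each: d_min = (z_{α/2} + z_β)·√(2/n).
z-sum = 1.960 + 1.282 = 3.242.
d_min = 3.242 × √(2/58) = 3.242 × 0.1857 = 0.602.

d_min ≈ 0.60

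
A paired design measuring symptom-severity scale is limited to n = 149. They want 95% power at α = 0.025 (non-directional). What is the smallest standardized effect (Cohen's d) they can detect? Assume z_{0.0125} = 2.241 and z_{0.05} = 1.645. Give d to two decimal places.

For a single sample (or paired design) of n = 149: d_min = (z_{α/2} + z_β)/√n.
z-sum = 2.241 + 1.645 = 3.886.
d_min = 3.886 / √149 = 3.886 / 12.207 = 0.318.

d_min ≈ 0.32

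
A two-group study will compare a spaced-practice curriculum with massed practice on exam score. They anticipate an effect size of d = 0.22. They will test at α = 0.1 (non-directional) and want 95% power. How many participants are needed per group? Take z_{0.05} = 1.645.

n = 448 per group

For two independent groups with equal n: n = 2·((z_{α/2} + z_β) / d)².
z_{α/2} + z_β = 1.645 + 1.645 = 3.290.
n = 2 × (3.290 / 0.22)² = 2 × 14.955² = 2 × 223.64 = 447.3.
Round up to the next whole participant.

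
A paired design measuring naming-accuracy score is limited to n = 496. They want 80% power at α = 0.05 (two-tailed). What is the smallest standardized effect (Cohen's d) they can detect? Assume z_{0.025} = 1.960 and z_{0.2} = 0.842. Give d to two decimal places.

d_min ≈ 0.13

For a single sample (or paired design) of n = 496: d_min = (z_{α/2} + z_β)/√n.
z-sum = 1.960 + 0.842 = 2.802.
d_min = 2.802 / √496 = 2.802 / 22.271 = 0.126.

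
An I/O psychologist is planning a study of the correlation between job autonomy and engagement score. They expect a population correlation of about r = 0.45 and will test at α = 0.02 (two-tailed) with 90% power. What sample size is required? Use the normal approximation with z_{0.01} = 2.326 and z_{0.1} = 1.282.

n = 59

Fisher's z: C = ½·ln((1+r)/(1−r)) = ½·ln(2.6364) = 0.4847.
n = ((z_{α/2} + z_β)/C)² + 3.
(2.326 + 1.282) / 0.4847 = 3.608 / 0.4847 = 7.444.
n = 7.444² + 3 = 55.41 + 3 = 58.4.
Round up.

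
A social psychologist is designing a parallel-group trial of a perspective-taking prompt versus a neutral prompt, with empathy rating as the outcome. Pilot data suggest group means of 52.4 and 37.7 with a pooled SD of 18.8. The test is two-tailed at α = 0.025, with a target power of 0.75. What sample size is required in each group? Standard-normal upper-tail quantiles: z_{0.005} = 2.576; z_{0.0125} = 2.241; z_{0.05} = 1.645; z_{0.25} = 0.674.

n = 28 per group

Cohen's d = |M₁ − M₂| / SD_pooled = |52.4 − 37.7| / 18.8 = 14.7 / 18.8 = 0.782.
For two independent groups with equal n: n = 2·((z_{α/2} + z_β) / d)².
z_{α/2} + z_β = 2.241 + 0.674 = 2.915.
n = 2 × (2.915 / 0.782)² = 2 × 3.728² = 2 × 13.90 = 27.8.
Round up to the next whole participant.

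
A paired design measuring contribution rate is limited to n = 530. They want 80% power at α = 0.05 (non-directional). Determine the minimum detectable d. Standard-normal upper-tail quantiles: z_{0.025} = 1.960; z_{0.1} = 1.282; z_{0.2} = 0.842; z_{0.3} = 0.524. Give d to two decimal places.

d_min ≈ 0.12

For a single sample (or paired design) of n = 530: d_min = (z_{α/2} + z_β)/√n.
z-sum = 1.960 + 0.842 = 2.802.
d_min = 2.802 / √530 = 2.802 / 23.022 = 0.122.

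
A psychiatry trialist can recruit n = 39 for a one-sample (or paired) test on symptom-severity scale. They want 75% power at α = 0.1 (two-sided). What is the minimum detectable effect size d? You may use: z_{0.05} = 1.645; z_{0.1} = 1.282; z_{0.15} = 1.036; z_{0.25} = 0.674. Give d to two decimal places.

d_min ≈ 0.37

For a single sample (or paired design) of n = 39: d_min = (z_{α/2} + z_β)/√n.
z-sum = 1.645 + 0.674 = 2.319.
d_min = 2.319 / √39 = 2.319 / 6.245 = 0.371.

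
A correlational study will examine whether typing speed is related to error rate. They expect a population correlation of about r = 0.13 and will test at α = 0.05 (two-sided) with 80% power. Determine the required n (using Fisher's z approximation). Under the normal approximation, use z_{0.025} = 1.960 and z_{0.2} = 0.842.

n = 463

Fisher's z: C = ½·ln((1+r)/(1−r)) = ½·ln(1.2989) = 0.1307.
n = ((z_{α/2} + z_β)/C)² + 3.
(1.960 + 0.842) / 0.1307 = 2.802 / 0.1307 = 21.438.
n = 21.438² + 3 = 459.61 + 3 = 462.6.
Round up.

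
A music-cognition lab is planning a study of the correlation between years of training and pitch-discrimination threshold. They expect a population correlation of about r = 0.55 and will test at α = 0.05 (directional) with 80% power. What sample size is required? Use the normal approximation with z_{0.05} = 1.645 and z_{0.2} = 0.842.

n = 20

Fisher's z: C = ½·ln((1+r)/(1−r)) = ½·ln(3.4444) = 0.6184.
n = ((z_{α} + z_β)/C)² + 3.
(1.645 + 0.842) / 0.6184 = 2.487 / 0.6184 = 4.022.
n = 4.022² + 3 = 16.17 + 3 = 19.2.
Round up.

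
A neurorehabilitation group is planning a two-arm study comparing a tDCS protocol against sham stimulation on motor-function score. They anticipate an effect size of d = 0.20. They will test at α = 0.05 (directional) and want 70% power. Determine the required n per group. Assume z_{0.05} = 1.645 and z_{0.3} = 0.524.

For two independent groups with equal n: n = 2·((z_{α} + z_β) / d)².
z_{α} + z_β = 1.645 + 0.524 = 2.169.
n = 2 × (2.169 / 0.20)² = 2 × 10.845² = 2 × 117.61 = 235.2.
Round up to the next whole participant.

n = 236 per group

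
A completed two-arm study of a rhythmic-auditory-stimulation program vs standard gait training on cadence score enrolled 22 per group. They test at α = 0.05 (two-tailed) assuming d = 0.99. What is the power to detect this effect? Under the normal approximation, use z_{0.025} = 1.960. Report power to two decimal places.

power ≈ 0.91

For two equal groups, power = Φ(d·√(n/2) − z_{α/2}).
d·√(n/2) = 0.99 × √(22/2) = 0.99 × 3.317 = 3.283.
z_β = 3.283 − 1.960 = 1.323.
Power = Φ(1.323) = 0.907.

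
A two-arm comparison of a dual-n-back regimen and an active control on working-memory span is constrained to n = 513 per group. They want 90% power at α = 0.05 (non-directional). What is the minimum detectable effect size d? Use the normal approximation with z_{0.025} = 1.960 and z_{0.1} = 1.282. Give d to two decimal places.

d_min ≈ 0.20

For two independent groups of n = 513 each: d_min = (z_{α/2} + z_β)·√(2/n).
z-sum = 1.960 + 1.282 = 3.242.
d_min = 3.242 × √(2/513) = 3.242 × 0.0624 = 0.202.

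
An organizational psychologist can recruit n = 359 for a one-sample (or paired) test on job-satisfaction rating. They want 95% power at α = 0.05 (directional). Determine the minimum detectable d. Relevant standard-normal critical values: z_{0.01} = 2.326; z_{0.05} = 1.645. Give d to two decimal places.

d_min ≈ 0.17

For a single sample (or paired design) of n = 359: d_min = (z_{α} + z_β)/√n.
z-sum = 1.645 + 1.645 = 3.290.
d_min = 3.290 / √359 = 3.290 / 18.947 = 0.174.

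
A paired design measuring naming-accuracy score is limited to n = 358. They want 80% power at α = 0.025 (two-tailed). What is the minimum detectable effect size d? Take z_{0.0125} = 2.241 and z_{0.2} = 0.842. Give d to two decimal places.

d_min ≈ 0.16

For a single sample (or paired design) of n = 358: d_min = (z_{α/2} + z_β)/√n.
z-sum = 2.241 + 0.842 = 3.083.
d_min = 3.083 / √358 = 3.083 / 18.921 = 0.163.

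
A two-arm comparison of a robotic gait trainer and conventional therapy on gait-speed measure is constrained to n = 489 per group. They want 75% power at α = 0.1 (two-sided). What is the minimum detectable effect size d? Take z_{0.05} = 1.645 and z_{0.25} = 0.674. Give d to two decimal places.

d_min ≈ 0.15

For two independent groups of n = 489 each: d_min = (z_{α/2} + z_β)·√(2/n).
z-sum = 1.645 + 0.674 = 2.319.
d_min = 2.319 × √(2/489) = 2.319 × 0.0640 = 0.148.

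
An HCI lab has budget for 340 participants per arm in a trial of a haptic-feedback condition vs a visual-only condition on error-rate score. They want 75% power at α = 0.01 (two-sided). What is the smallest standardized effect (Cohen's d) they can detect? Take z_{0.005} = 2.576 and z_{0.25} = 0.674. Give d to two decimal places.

For two independent groups of n = 340 each: d_min = (z_{α/2} + z_β)·√(2/n).
z-sum = 2.576 + 0.674 = 3.250.
d_min = 3.250 × √(2/340) = 3.250 × 0.0767 = 0.249.

d_min ≈ 0.25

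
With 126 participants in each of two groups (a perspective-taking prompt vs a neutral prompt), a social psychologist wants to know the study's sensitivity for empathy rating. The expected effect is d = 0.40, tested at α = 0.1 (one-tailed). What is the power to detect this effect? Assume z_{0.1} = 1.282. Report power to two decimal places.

power ≈ 0.97

For two equal groups, power = Φ(d·√(n/2) − z_{α}).
d·√(n/2) = 0.40 × √(126/2) = 0.40 × 7.937 = 3.175.
z_β = 3.175 − 1.282 = 1.893.
Power = Φ(1.893) = 0.971.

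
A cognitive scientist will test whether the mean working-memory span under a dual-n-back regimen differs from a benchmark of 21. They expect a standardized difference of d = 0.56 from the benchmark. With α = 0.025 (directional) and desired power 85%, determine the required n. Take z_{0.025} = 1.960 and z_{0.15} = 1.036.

n = 29

For a one-sample test: n = ((z_{α} + z_β) / d)².
z_{α} + z_β = 1.960 + 1.036 = 2.996.
n = (2.996 / 0.56)² = 5.350² = 28.62.
Round up.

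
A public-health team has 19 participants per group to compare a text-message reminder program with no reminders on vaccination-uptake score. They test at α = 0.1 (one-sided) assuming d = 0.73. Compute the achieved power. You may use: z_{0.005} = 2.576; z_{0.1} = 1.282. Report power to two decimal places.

For two equal groups, power = Φ(d·√(n/2) − z_{α}).
d·√(n/2) = 0.73 × √(19/2) = 0.73 × 3.082 = 2.250.
z_β = 2.250 − 1.282 = 0.968.
Power = Φ(0.968) = 0.833.

power ≈ 0.83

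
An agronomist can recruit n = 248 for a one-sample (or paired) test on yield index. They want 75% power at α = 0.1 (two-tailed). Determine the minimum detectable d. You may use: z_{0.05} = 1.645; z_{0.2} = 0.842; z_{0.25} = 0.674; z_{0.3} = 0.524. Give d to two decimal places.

d_min ≈ 0.15

For a single sample (or paired design) of n = 248: d_min = (z_{α/2} + z_β)/√n.
z-sum = 1.645 + 0.674 = 2.319.
d_min = 2.319 / √248 = 2.319 / 15.748 = 0.147.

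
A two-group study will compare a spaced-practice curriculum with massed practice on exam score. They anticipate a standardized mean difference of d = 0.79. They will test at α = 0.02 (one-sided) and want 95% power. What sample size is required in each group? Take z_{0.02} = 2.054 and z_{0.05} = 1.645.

For two independent groups with equal n: n = 2·((z_{α} + z_β) / d)².
z_{α} + z_β = 2.054 + 1.645 = 3.699.
n = 2 × (3.699 / 0.79)² = 2 × 4.682² = 2 × 21.92 = 43.8.
Round up to the next whole participant.

n = 44 per group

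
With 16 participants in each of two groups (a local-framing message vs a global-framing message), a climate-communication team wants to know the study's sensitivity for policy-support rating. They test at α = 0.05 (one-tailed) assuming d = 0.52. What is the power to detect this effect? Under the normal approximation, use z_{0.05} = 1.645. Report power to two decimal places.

For two equal groups, power = Φ(d·√(n/2) − z_{α}).
d·√(n/2) = 0.52 × √(16/2) = 0.52 × 2.828 = 1.471.
z_β = 1.471 − 1.645 = -0.174.
Power = Φ(-0.174) = 0.431.

power ≈ 0.43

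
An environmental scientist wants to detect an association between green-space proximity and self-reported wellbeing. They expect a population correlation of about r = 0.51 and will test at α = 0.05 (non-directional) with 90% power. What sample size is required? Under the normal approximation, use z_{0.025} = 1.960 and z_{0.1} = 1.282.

n = 37

Fisher's z: C = ½·ln((1+r)/(1−r)) = ½·ln(3.0816) = 0.5627.
n = ((z_{α/2} + z_β)/C)² + 3.
(1.960 + 1.282) / 0.5627 = 3.242 / 0.5627 = 5.762.
n = 5.762² + 3 = 33.19 + 3 = 36.2.
Round up.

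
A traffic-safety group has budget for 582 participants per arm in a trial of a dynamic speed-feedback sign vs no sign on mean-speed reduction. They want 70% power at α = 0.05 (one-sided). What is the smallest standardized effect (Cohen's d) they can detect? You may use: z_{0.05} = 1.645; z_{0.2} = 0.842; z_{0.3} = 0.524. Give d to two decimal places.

For two independent groups of n = 582 each: d_min = (z_{α} + z_β)·√(2/n).
z-sum = 1.645 + 0.524 = 2.169.
d_min = 2.169 × √(2/582) = 2.169 × 0.0586 = 0.127.

d_min ≈ 0.13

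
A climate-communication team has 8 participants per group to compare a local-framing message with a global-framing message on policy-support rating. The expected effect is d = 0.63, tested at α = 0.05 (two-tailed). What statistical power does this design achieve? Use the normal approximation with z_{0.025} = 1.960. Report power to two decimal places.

power ≈ 0.24

For two equal groups, power = Φ(d·√(n/2) − z_{α/2}).
d·√(n/2) = 0.63 × √(8/2) = 0.63 × 2.000 = 1.260.
z_β = 1.260 − 1.960 = -0.700.
Power = Φ(-0.700) = 0.242.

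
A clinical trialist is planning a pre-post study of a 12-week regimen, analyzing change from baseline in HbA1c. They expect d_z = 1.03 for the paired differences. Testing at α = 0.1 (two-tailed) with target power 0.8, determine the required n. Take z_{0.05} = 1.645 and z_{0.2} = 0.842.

n = 6 pairs

For a paired (one-sample on differences) test: n = ((z_{α/2} + z_β) / d)².
z_{α/2} + z_β = 1.645 + 0.842 = 2.487.
n = (2.487 / 1.03)² = 2.415² = 5.83.
Round up.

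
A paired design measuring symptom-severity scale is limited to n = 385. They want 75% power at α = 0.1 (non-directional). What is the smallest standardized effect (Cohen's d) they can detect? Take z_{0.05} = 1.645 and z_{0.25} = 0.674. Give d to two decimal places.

For a single sample (or paired design) of n = 385: d_min = (z_{α/2} + z_β)/√n.
z-sum = 1.645 + 0.674 = 2.319.
d_min = 2.319 / √385 = 2.319 / 19.621 = 0.118.

d_min ≈ 0.12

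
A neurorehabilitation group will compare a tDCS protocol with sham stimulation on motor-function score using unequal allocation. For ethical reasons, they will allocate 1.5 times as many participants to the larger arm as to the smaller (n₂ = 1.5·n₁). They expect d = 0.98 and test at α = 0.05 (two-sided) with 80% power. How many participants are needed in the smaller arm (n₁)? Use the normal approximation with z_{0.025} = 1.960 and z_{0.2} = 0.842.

With allocation ratio k = n₂/n₁ = 1.5, Var(x̄₁−x̄₂) = σ²(1/n₁ + 1/(k·n₁)) = σ²·(k+1)/(k·n₁).
So n₁ = (1 + 1/k)·((z_{α/2} + z_β)/d)² = 1.667 × (2.802/0.98)².
n₁ = 1.667 × 8.17 = 13.6.
Round up: n₁ = 14, giving n₂ = 1.5 × 14 = 21.

n₁ = 14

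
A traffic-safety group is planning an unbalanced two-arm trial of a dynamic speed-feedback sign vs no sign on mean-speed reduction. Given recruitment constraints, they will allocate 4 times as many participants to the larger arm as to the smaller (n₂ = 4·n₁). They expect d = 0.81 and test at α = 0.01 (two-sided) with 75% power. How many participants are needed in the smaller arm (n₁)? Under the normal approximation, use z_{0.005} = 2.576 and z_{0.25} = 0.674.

n₁ = 21

With allocation ratio k = n₂/n₁ = 4, Var(x̄₁−x̄₂) = σ²(1/n₁ + 1/(k·n₁)) = σ²·(k+1)/(k·n₁).
So n₁ = (1 + 1/k)·((z_{α/2} + z_β)/d)² = 1.250 × (3.250/0.81)².
n₁ = 1.250 × 16.10 = 20.1.
Round up: n₁ = 21, giving n₂ = 4 × 21 = 84.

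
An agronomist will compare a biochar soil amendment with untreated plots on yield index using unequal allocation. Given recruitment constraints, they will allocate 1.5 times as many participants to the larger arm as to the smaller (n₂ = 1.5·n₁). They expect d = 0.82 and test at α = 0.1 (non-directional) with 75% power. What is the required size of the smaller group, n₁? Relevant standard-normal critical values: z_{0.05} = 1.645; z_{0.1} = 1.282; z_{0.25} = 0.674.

n₁ = 14

With allocation ratio k = n₂/n₁ = 1.5, Var(x̄₁−x̄₂) = σ²(1/n₁ + 1/(k·n₁)) = σ²·(k+1)/(k·n₁).
So n₁ = (1 + 1/k)·((z_{α/2} + z_β)/d)² = 1.667 × (2.319/0.82)².
n₁ = 1.667 × 8.00 = 13.3.
Round up: n₁ = 14, giving n₂ = 1.5 × 14 = 21.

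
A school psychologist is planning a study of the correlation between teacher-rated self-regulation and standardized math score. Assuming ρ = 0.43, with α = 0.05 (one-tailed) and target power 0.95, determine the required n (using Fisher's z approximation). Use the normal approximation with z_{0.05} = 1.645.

Fisher's z: C = ½·ln((1+r)/(1−r)) = ½·ln(2.5088) = 0.4599.
n = ((z_{α} + z_β)/C)² + 3.
(1.645 + 1.645) / 0.4599 = 3.290 / 0.4599 = 7.154.
n = 7.154² + 3 = 51.18 + 3 = 54.2.
Round up.

n = 55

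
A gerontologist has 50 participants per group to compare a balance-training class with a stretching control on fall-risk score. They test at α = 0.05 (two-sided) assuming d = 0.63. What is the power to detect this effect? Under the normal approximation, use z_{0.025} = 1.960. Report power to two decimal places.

power ≈ 0.88

For two equal groups, power = Φ(d·√(n/2) − z_{α/2}).
d·√(n/2) = 0.63 × √(50/2) = 0.63 × 5.000 = 3.150.
z_β = 3.150 − 1.960 = 1.190.
Power = Φ(1.190) = 0.883.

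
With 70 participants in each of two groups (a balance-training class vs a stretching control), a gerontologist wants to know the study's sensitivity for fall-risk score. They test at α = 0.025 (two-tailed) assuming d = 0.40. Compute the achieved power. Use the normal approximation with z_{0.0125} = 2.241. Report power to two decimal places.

For two equal groups, power = Φ(d·√(n/2) − z_{α/2}).
d·√(n/2) = 0.40 × √(70/2) = 0.40 × 5.916 = 2.366.
z_β = 2.366 − 2.241 = 0.125.
Power = Φ(0.125) = 0.550.

power ≈ 0.55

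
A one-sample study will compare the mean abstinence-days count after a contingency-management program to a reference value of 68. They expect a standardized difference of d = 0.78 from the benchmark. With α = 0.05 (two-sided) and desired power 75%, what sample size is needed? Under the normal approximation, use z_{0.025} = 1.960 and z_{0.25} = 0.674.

n = 12

For a one-sample test: n = ((z_{α/2} + z_β) / d)².
z_{α/2} + z_β = 1.960 + 0.674 = 2.634.
n = (2.634 / 0.78)² = 3.377² = 11.40.
Round up.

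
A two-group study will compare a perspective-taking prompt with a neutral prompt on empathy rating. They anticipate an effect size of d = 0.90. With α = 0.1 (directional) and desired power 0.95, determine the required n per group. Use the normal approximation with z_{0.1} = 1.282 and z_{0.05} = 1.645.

n = 22 per group

For two independent groups with equal n: n = 2·((z_{α} + z_β) / d)².
z_{α} + z_β = 1.282 + 1.645 = 2.927.
n = 2 × (2.927 / 0.90)² = 2 × 3.252² = 2 × 10.58 = 21.2.
Round up to the next whole participant.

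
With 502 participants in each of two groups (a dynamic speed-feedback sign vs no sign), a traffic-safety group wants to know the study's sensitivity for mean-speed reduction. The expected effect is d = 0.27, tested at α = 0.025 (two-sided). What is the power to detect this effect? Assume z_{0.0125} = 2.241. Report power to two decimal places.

power ≈ 0.98

For two equal groups, power = Φ(d·√(n/2) − z_{α/2}).
d·√(n/2) = 0.27 × √(502/2) = 0.27 × 15.843 = 4.278.
z_β = 4.278 − 2.241 = 2.037.
Power = Φ(2.037) = 0.979.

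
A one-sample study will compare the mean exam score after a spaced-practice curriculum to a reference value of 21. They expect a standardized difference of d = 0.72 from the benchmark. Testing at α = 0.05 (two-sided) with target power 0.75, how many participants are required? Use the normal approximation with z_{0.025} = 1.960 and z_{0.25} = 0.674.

For a one-sample test: n = ((z_{α/2} + z_β) / d)².
z_{α/2} + z_β = 1.960 + 0.674 = 2.634.
n = (2.634 / 0.72)² = 3.658² = 13.38.
Round up.

n = 14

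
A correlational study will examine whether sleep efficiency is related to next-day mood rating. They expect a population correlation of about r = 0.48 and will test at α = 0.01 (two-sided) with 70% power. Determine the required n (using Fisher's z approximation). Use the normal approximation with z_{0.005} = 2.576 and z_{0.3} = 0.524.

Fisher's z: C = ½·ln((1+r)/(1−r)) = ½·ln(2.8462) = 0.5230.
n = ((z_{α/2} + z_β)/C)² + 3.
(2.576 + 0.524) / 0.5230 = 3.100 / 0.5230 = 5.927.
n = 5.927² + 3 = 35.13 + 3 = 38.1.
Round up.

n = 39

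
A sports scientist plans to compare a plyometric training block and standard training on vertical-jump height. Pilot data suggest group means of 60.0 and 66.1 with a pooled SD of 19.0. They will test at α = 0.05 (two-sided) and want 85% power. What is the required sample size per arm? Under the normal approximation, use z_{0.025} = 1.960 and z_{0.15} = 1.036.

n = 175 per group

Cohen's d = |M₁ − M₂| / SD_pooled = |60.0 − 66.1| / 19.0 = 6.1 / 19.0 = 0.321.
For two independent groups with equal n: n = 2·((z_{α/2} + z_β) / d)².
z_{α/2} + z_β = 1.960 + 1.036 = 2.996.
n = 2 × (2.996 / 0.321)² = 2 × 9.333² = 2 × 87.11 = 174.2.
Round up to the next whole participant.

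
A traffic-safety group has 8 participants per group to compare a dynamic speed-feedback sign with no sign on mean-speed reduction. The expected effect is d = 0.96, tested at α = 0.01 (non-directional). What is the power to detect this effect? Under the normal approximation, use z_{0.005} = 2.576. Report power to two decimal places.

power ≈ 0.26

For two equal groups, power = Φ(d·√(n/2) − z_{α/2}).
d·√(n/2) = 0.96 × √(8/2) = 0.96 × 2.000 = 1.920.
z_β = 1.920 − 2.576 = -0.656.
Power = Φ(-0.656) = 0.256.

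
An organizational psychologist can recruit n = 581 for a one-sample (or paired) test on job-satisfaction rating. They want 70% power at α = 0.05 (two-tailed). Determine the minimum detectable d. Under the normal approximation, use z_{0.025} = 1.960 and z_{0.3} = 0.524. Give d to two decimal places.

d_min ≈ 0.10

For a single sample (or paired design) of n = 581: d_min = (z_{α/2} + z_β)/√n.
z-sum = 1.960 + 0.524 = 2.484.
d_min = 2.484 / √581 = 2.484 / 24.104 = 0.103.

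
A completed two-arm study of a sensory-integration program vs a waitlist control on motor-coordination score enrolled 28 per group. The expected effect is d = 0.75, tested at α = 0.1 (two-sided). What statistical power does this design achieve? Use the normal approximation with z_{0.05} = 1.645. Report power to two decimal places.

power ≈ 0.88

For two equal groups, power = Φ(d·√(n/2) − z_{α/2}).
d·√(n/2) = 0.75 × √(28/2) = 0.75 × 3.742 = 2.806.
z_β = 2.806 − 1.645 = 1.161.
Power = Φ(1.161) = 0.877.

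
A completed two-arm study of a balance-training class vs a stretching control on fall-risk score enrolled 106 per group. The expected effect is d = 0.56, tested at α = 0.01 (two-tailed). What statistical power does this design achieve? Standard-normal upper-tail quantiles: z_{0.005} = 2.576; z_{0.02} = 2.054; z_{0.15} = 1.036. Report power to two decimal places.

For two equal groups, power = Φ(d·√(n/2) − z_{α/2}).
d·√(n/2) = 0.56 × √(106/2) = 0.56 × 7.280 = 4.077.
z_β = 4.077 − 2.576 = 1.501.
Power = Φ(1.501) = 0.933.

power ≈ 0.93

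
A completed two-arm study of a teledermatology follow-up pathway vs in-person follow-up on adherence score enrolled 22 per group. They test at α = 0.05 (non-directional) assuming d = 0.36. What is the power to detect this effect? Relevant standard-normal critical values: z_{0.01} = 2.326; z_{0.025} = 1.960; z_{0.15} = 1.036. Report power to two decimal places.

For two equal groups, power = Φ(d·√(n/2) − z_{α/2}).
d·√(n/2) = 0.36 × √(22/2) = 0.36 × 3.317 = 1.194.
z_β = 1.194 − 1.960 = -0.766.
Power = Φ(-0.766) = 0.222.

power ≈ 0.22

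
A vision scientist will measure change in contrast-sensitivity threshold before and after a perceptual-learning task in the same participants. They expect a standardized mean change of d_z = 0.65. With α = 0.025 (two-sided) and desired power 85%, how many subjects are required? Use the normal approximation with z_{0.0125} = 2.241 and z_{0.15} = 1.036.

n = 26 pairs

For a paired (one-sample on differences) test: n = ((z_{α/2} + z_β) / d)².
z_{α/2} + z_β = 2.241 + 1.036 = 3.277.
n = (3.277 / 0.65)² = 5.042² = 25.42.
Round up.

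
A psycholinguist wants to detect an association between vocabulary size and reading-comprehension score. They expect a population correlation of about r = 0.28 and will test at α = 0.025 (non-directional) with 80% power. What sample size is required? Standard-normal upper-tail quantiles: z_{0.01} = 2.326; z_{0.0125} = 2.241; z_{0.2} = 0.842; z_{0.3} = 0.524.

Fisher's z: C = ½·ln((1+r)/(1−r)) = ½·ln(1.7778) = 0.2877.
n = ((z_{α/2} + z_β)/C)² + 3.
(2.241 + 0.842) / 0.2877 = 3.083 / 0.2877 = 10.716.
n = 10.716² + 3 = 114.83 + 3 = 117.8.
Round up.

n = 118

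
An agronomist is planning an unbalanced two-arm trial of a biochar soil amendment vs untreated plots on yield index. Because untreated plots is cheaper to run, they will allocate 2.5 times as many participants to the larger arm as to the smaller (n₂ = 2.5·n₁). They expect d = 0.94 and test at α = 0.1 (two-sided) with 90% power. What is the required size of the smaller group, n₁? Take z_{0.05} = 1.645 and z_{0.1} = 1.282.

n₁ = 14

With allocation ratio k = n₂/n₁ = 2.5, Var(x̄₁−x̄₂) = σ²(1/n₁ + 1/(k·n₁)) = σ²·(k+1)/(k·n₁).
So n₁ = (1 + 1/k)·((z_{α/2} + z_β)/d)² = 1.400 × (2.927/0.94)².
n₁ = 1.400 × 9.70 = 13.6.
Round up: n₁ = 14, giving n₂ = 2.5 × 14 = 35.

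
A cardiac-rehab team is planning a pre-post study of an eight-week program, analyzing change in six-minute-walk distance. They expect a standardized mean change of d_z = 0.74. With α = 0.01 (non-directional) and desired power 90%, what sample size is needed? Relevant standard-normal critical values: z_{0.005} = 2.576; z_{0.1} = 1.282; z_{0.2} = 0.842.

n = 28 pairs

For a paired (one-sample on differences) test: n = ((z_{α/2} + z_β) / d)².
z_{α/2} + z_β = 2.576 + 1.282 = 3.858.
n = (3.858 / 0.74)² = 5.214² = 27.18.
Round up.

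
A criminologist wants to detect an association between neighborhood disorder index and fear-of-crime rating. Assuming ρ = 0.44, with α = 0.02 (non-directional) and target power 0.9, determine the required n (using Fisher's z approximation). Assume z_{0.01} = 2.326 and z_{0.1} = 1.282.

n = 62

Fisher's z: C = ½·ln((1+r)/(1−r)) = ½·ln(2.5714) = 0.4722.
n = ((z_{α/2} + z_β)/C)² + 3.
(2.326 + 1.282) / 0.4722 = 3.608 / 0.4722 = 7.641.
n = 7.641² + 3 = 58.38 + 3 = 61.4.
Round up.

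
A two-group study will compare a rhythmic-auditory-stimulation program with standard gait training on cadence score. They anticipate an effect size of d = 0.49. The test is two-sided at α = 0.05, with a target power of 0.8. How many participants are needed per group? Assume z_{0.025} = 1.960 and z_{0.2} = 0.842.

n = 66 per group

For two independent groups with equal n: n = 2·((z_{α/2} + z_β) / d)².
z_{α/2} + z_β = 1.960 + 0.842 = 2.802.
n = 2 × (2.802 / 0.49)² = 2 × 5.718² = 2 × 32.70 = 65.4.
Round up to the next whole participant.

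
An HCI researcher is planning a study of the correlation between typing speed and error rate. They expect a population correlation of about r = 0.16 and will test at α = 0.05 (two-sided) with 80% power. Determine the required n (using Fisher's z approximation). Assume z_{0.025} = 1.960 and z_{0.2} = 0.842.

Fisher's z: C = ½·ln((1+r)/(1−r)) = ½·ln(1.3810) = 0.1614.
n = ((z_{α/2} + z_β)/C)² + 3.
(1.960 + 0.842) / 0.1614 = 2.802 / 0.1614 = 17.361.
n = 17.361² + 3 = 301.39 + 3 = 304.4.
Round up.

n = 305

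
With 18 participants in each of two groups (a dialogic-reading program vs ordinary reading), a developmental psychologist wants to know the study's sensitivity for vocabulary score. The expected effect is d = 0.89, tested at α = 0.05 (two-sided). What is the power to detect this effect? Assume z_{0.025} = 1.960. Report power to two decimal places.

power ≈ 0.76

For two equal groups, power = Φ(d·√(n/2) − z_{α/2}).
d·√(n/2) = 0.89 × √(18/2) = 0.89 × 3.000 = 2.670.
z_β = 2.670 − 1.960 = 0.710.
Power = Φ(0.710) = 0.761.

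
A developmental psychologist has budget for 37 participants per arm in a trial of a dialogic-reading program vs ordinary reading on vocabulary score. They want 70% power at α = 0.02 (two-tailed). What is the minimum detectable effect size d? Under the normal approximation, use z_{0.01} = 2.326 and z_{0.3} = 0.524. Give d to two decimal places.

d_min ≈ 0.66

For two independent groups of n = 37 each: d_min = (z_{α/2} + z_β)·√(2/n).
z-sum = 2.326 + 0.524 = 2.850.
d_min = 2.850 × √(2/37) = 2.850 × 0.2325 = 0.663.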